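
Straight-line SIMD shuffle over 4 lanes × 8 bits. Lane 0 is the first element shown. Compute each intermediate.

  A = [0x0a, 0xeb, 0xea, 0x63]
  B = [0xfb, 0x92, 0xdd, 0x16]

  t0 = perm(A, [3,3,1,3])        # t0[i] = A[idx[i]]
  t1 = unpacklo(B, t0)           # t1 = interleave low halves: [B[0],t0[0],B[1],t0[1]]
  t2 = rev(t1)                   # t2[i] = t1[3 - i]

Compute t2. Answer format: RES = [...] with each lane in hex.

RES = [ 0x63  0x92  0x63  0xfb ]

t0 = [0x63, 0x63, 0xeb, 0x63]
t1 = [0xfb, 0x63, 0x92, 0x63]
t2 = [0x63, 0x92, 0x63, 0xfb]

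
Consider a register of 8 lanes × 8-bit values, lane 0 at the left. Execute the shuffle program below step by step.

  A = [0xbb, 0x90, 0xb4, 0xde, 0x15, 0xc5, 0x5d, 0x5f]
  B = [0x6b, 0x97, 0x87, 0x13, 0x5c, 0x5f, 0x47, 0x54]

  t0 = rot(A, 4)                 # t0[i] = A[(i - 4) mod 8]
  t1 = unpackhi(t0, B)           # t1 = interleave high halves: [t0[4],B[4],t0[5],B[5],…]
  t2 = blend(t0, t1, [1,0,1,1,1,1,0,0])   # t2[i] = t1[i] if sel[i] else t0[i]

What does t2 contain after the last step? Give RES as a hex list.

→ t0 |15|c5|5d|5f|bb|90|b4|de|
→ t1 |bb|5c|90|5f|b4|47|de|54|
→ t2 |bb|c5|90|5f|b4|47|b4|de|

RES = [0xbb, 0xc5, 0x90, 0x5f, 0xb4, 0x47, 0xb4, 0xde]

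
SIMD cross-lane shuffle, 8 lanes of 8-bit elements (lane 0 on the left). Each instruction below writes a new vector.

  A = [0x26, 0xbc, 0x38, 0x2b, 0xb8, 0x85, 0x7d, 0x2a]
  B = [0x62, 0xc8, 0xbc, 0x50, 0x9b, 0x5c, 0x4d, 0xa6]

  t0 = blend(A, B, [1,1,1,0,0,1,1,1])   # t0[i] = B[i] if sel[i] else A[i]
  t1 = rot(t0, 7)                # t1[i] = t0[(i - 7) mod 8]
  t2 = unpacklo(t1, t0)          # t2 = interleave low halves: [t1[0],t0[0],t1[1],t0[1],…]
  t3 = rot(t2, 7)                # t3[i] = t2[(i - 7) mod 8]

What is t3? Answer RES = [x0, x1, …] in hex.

RES = [ 0x62  0xbc  0xc8  0x2b  0xbc  0xb8  0x2b  0xc8 ]

t0 = [0x62, 0xc8, 0xbc, 0x2b, 0xb8, 0x5c, 0x4d, 0xa6]
t1 = [0xc8, 0xbc, 0x2b, 0xb8, 0x5c, 0x4d, 0xa6, 0x62]
t2 = [0xc8, 0x62, 0xbc, 0xc8, 0x2b, 0xbc, 0xb8, 0x2b]
t3 = [0x62, 0xbc, 0xc8, 0x2b, 0xbc, 0xb8, 0x2b, 0xc8]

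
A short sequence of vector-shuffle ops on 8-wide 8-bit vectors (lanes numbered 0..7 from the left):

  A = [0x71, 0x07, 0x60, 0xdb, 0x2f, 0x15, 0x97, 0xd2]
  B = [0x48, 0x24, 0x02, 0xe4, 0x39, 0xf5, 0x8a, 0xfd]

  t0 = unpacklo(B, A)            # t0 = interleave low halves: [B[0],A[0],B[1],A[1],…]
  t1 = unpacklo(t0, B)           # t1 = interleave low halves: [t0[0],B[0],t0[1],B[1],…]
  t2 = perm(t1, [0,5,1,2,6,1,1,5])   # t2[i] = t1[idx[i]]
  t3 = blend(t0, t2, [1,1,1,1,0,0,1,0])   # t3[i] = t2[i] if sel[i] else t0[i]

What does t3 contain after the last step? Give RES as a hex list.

→ t0 |48|71|24|07|02|60|e4|db|
→ t1 |48|48|71|24|24|02|07|e4|
→ t2 |48|02|48|71|07|48|48|02|
→ t3 |48|02|48|71|02|60|48|db|

RES = [ 0x48  0x02  0x48  0x71  0x02  0x60  0x48  0xdb ]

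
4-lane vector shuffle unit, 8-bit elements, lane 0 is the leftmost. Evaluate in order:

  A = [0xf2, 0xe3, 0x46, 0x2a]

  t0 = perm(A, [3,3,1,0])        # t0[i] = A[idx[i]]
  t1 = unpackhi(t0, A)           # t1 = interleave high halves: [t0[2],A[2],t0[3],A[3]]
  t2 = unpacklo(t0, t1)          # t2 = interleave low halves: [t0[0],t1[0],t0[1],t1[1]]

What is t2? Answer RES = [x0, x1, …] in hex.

→ t0 |2a|2a|e3|f2|
→ t1 |e3|46|f2|2a|
→ t2 |2a|e3|2a|46|

RES = [0x2a, 0xe3, 0x2a, 0x46]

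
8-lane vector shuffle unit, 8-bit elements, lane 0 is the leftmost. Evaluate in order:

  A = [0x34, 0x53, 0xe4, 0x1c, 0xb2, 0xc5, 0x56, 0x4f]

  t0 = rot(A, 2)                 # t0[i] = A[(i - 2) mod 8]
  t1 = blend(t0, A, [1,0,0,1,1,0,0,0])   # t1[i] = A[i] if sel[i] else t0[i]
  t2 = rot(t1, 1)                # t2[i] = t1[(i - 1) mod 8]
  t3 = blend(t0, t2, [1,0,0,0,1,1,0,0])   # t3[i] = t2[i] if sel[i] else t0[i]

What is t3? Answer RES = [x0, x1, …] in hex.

  t0: 56 4f 34 53 e4 1c b2 c5
  t1: 34 4f 34 1c b2 1c b2 c5
  t2: c5 34 4f 34 1c b2 1c b2
  t3: c5 4f 34 53 1c b2 b2 c5

RES = [ 0xc5  0x4f  0x34  0x53  0x1c  0xb2  0xb2  0xc5 ]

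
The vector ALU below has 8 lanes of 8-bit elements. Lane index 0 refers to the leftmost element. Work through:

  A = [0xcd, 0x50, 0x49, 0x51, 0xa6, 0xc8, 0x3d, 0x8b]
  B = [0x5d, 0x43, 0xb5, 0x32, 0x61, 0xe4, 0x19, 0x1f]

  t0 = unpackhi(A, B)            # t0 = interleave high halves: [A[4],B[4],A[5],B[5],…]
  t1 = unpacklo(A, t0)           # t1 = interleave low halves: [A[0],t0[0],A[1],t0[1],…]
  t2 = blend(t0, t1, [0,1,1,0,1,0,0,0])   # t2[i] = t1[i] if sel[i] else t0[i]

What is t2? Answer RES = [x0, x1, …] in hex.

RES = [0xa6, 0xa6, 0x50, 0xe4, 0x49, 0x19, 0x8b, 0x1f]

t0 = [0xa6, 0x61, 0xc8, 0xe4, 0x3d, 0x19, 0x8b, 0x1f]
t1 = [0xcd, 0xa6, 0x50, 0x61, 0x49, 0xc8, 0x51, 0xe4]
t2 = [0xa6, 0xa6, 0x50, 0xe4, 0x49, 0x19, 0x8b, 0x1f]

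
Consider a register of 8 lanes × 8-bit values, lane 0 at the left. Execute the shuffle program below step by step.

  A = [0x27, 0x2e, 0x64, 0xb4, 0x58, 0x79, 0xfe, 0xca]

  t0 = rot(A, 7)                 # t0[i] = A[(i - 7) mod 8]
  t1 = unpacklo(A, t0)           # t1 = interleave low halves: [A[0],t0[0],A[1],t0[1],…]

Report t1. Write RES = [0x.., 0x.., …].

RES = [ 0x27  0x2e  0x2e  0x64  0x64  0xb4  0xb4  0x58 ]

→ t0 |2e|64|b4|58|79|fe|ca|27|
→ t1 |27|2e|2e|64|64|b4|b4|58|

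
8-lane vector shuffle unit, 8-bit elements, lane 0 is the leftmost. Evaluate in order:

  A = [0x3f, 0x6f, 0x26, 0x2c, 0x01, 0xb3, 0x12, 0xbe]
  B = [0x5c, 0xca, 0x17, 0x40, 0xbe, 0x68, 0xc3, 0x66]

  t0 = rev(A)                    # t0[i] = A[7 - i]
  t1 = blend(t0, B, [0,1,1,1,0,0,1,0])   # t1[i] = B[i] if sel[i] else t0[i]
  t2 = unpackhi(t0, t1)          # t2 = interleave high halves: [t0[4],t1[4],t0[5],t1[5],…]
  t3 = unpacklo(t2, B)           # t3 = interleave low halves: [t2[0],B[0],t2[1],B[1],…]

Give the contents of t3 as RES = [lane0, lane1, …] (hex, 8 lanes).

  t0: be 12 b3 01 2c 26 6f 3f
  t1: be ca 17 40 2c 26 c3 3f
  t2: 2c 2c 26 26 6f c3 3f 3f
  t3: 2c 5c 2c ca 26 17 26 40

RES = [ 0x2c  0x5c  0x2c  0xca  0x26  0x17  0x26  0x40 ]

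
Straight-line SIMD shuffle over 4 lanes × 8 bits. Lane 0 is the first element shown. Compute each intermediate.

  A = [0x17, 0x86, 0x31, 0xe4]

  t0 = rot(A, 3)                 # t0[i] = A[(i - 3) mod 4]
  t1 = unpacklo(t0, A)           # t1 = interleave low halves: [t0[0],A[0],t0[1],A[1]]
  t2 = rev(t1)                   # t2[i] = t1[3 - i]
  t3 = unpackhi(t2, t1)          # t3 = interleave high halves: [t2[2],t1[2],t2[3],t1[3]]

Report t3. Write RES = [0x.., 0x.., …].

→ t0 |86|31|e4|17|
→ t1 |86|17|31|86|
→ t2 |86|31|17|86|
→ t3 |17|31|86|86|

RES = [0x17, 0x31, 0x86, 0x86]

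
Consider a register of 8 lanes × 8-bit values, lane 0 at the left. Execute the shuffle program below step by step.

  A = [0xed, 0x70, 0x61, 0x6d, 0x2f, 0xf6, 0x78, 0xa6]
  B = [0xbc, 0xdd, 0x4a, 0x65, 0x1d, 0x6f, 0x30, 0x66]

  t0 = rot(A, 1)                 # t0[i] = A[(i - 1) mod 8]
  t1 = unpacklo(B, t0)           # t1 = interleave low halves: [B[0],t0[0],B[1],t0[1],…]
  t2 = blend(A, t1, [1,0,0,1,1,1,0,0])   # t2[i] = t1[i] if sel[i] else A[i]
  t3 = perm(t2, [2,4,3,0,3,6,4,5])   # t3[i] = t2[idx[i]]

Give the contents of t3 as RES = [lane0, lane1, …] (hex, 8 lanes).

t0 = [0xa6, 0xed, 0x70, 0x61, 0x6d, 0x2f, 0xf6, 0x78]
t1 = [0xbc, 0xa6, 0xdd, 0xed, 0x4a, 0x70, 0x65, 0x61]
t2 = [0xbc, 0x70, 0x61, 0xed, 0x4a, 0x70, 0x78, 0xa6]
t3 = [0x61, 0x4a, 0xed, 0xbc, 0xed, 0x78, 0x4a, 0x70]

RES = [ 0x61  0x4a  0xed  0xbc  0xed  0x78  0x4a  0x70 ]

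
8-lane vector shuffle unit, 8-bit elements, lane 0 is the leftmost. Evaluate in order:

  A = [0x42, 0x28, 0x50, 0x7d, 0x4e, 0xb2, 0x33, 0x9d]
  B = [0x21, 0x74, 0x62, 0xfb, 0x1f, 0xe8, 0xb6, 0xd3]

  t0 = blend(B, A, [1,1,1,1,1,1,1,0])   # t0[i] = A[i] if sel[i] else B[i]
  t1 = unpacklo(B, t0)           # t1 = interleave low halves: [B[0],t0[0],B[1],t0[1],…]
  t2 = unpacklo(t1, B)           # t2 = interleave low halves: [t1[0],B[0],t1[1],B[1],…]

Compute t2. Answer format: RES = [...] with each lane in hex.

RES = [ 0x21  0x21  0x42  0x74  0x74  0x62  0x28  0xfb ]

→ t0 |42|28|50|7d|4e|b2|33|d3|
→ t1 |21|42|74|28|62|50|fb|7d|
→ t2 |21|21|42|74|74|62|28|fb|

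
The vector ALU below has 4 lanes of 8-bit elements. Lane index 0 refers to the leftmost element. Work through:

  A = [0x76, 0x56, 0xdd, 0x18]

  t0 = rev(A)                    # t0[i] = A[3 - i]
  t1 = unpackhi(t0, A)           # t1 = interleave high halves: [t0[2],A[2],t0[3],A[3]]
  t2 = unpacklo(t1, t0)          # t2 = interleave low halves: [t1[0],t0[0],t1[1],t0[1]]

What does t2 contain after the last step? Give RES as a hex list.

RES = [0x56, 0x18, 0xdd, 0xdd]

t0 = [0x18, 0xdd, 0x56, 0x76]
t1 = [0x56, 0xdd, 0x76, 0x18]
t2 = [0x56, 0x18, 0xdd, 0xdd]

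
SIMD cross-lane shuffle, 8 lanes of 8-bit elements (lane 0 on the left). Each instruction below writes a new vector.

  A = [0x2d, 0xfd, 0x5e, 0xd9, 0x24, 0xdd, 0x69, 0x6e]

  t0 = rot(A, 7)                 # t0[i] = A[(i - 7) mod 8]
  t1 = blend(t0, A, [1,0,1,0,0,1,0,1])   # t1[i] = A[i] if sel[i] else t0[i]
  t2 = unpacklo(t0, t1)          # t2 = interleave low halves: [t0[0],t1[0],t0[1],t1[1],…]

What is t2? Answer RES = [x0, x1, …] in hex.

RES = [0xfd, 0x2d, 0x5e, 0x5e, 0xd9, 0x5e, 0x24, 0x24]

→ t0 |fd|5e|d9|24|dd|69|6e|2d|
→ t1 |2d|5e|5e|24|dd|dd|6e|6e|
→ t2 |fd|2d|5e|5e|d9|5e|24|24|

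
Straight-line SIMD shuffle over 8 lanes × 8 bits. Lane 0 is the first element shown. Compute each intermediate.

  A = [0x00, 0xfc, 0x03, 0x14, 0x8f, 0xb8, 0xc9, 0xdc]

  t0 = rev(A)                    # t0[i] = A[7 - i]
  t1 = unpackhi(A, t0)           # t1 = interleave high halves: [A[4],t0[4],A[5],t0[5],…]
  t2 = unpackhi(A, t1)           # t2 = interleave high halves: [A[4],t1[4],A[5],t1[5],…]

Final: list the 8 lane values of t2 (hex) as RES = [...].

t0 = [0xdc, 0xc9, 0xb8, 0x8f, 0x14, 0x03, 0xfc, 0x00]
t1 = [0x8f, 0x14, 0xb8, 0x03, 0xc9, 0xfc, 0xdc, 0x00]
t2 = [0x8f, 0xc9, 0xb8, 0xfc, 0xc9, 0xdc, 0xdc, 0x00]

RES = [ 0x8f  0xc9  0xb8  0xfc  0xc9  0xdc  0xdc  0x00 ]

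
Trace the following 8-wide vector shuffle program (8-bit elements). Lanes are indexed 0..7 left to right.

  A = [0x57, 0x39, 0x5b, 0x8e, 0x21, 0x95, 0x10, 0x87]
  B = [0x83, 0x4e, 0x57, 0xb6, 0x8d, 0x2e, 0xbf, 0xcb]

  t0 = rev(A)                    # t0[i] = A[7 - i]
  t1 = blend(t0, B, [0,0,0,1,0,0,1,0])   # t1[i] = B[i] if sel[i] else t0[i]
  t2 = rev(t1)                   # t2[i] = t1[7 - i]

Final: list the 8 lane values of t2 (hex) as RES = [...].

  t0: 87 10 95 21 8e 5b 39 57
  t1: 87 10 95 b6 8e 5b bf 57
  t2: 57 bf 5b 8e b6 95 10 87

RES = [0x57, 0xbf, 0x5b, 0x8e, 0xb6, 0x95, 0x10, 0x87]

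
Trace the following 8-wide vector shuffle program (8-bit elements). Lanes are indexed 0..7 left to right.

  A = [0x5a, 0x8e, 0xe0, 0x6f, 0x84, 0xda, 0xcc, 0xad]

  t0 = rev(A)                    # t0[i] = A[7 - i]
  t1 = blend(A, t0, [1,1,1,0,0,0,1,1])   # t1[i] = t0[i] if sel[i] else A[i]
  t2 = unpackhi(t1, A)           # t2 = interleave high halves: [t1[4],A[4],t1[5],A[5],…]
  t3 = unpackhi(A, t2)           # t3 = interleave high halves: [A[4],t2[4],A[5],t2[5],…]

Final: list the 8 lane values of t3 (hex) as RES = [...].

RES = [0x84, 0x8e, 0xda, 0xcc, 0xcc, 0x5a, 0xad, 0xad]

→ t0 |ad|cc|da|84|6f|e0|8e|5a|
→ t1 |ad|cc|da|6f|84|da|8e|5a|
→ t2 |84|84|da|da|8e|cc|5a|ad|
→ t3 |84|8e|da|cc|cc|5a|ad|ad|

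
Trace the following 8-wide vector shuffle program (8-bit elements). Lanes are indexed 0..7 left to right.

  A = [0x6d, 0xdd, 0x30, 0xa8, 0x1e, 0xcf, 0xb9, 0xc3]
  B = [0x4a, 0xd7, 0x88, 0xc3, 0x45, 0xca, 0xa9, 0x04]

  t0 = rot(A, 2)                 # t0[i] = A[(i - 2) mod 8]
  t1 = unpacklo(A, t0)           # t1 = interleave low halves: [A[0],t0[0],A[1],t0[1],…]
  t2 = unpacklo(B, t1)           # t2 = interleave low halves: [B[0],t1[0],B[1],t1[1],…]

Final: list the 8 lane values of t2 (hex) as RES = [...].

RES = [ 0x4a  0x6d  0xd7  0xb9  0x88  0xdd  0xc3  0xc3 ]

t0 = [0xb9, 0xc3, 0x6d, 0xdd, 0x30, 0xa8, 0x1e, 0xcf]
t1 = [0x6d, 0xb9, 0xdd, 0xc3, 0x30, 0x6d, 0xa8, 0xdd]
t2 = [0x4a, 0x6d, 0xd7, 0xb9, 0x88, 0xdd, 0xc3, 0xc3]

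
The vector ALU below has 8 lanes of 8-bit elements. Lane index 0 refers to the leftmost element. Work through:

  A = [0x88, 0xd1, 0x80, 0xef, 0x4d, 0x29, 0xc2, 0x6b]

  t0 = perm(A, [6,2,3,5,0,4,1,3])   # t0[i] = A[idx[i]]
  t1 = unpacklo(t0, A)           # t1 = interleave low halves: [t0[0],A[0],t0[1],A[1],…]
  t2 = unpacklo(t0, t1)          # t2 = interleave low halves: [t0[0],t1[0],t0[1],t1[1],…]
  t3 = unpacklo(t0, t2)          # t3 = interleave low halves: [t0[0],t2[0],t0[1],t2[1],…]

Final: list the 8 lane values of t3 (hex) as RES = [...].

  t0: c2 80 ef 29 88 4d d1 ef
  t1: c2 88 80 d1 ef 80 29 ef
  t2: c2 c2 80 88 ef 80 29 d1
  t3: c2 c2 80 c2 ef 80 29 88

RES = [ 0xc2  0xc2  0x80  0xc2  0xef  0x80  0x29  0x88 ]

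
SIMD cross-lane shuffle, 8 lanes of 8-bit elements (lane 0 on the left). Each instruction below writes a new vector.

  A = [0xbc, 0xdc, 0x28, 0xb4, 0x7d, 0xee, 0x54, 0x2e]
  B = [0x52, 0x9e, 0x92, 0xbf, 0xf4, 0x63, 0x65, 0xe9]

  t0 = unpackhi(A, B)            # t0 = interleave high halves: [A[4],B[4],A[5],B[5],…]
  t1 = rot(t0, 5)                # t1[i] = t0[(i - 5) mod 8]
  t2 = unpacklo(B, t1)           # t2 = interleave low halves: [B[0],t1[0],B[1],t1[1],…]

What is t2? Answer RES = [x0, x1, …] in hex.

t0 = [0x7d, 0xf4, 0xee, 0x63, 0x54, 0x65, 0x2e, 0xe9]
t1 = [0x63, 0x54, 0x65, 0x2e, 0xe9, 0x7d, 0xf4, 0xee]
t2 = [0x52, 0x63, 0x9e, 0x54, 0x92, 0x65, 0xbf, 0x2e]

RES = [0x52, 0x63, 0x9e, 0x54, 0x92, 0x65, 0xbf, 0x2e]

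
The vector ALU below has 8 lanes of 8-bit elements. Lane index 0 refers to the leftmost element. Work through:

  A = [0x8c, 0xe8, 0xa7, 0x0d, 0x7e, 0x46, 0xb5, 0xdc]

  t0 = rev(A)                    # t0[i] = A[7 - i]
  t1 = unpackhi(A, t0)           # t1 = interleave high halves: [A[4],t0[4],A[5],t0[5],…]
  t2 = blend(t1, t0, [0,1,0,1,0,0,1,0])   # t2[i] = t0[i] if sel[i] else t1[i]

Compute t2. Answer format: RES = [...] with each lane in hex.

t0 = [0xdc, 0xb5, 0x46, 0x7e, 0x0d, 0xa7, 0xe8, 0x8c]
t1 = [0x7e, 0x0d, 0x46, 0xa7, 0xb5, 0xe8, 0xdc, 0x8c]
t2 = [0x7e, 0xb5, 0x46, 0x7e, 0xb5, 0xe8, 0xe8, 0x8c]

RES = [ 0x7e  0xb5  0x46  0x7e  0xb5  0xe8  0xe8  0x8c ]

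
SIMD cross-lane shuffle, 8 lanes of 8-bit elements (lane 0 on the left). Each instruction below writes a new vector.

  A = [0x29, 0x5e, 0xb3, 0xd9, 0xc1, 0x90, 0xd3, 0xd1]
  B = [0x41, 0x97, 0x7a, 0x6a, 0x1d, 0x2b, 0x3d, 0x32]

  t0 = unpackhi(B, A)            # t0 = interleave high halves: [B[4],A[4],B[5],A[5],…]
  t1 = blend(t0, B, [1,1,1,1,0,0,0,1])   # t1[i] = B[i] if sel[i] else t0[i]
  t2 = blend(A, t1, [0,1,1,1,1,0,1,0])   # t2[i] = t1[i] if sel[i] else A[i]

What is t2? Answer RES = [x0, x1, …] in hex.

  t0: 1d c1 2b 90 3d d3 32 d1
  t1: 41 97 7a 6a 3d d3 32 32
  t2: 29 97 7a 6a 3d 90 32 d1

RES = [0x29, 0x97, 0x7a, 0x6a, 0x3d, 0x90, 0x32, 0xd1]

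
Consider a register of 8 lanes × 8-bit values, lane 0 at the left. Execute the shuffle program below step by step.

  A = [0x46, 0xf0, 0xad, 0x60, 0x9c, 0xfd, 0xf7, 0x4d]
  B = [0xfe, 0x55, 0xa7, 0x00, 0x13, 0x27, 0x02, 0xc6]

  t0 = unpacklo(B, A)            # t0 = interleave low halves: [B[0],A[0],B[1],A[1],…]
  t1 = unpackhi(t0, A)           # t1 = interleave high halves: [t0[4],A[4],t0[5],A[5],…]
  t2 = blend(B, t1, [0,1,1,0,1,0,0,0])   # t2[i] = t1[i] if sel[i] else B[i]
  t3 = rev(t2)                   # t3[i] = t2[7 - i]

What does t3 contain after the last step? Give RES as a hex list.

→ t0 |fe|46|55|f0|a7|ad|00|60|
→ t1 |a7|9c|ad|fd|00|f7|60|4d|
→ t2 |fe|9c|ad|00|00|27|02|c6|
→ t3 |c6|02|27|00|00|ad|9c|fe|

RES = [ 0xc6  0x02  0x27  0x00  0x00  0xad  0x9c  0xfe ]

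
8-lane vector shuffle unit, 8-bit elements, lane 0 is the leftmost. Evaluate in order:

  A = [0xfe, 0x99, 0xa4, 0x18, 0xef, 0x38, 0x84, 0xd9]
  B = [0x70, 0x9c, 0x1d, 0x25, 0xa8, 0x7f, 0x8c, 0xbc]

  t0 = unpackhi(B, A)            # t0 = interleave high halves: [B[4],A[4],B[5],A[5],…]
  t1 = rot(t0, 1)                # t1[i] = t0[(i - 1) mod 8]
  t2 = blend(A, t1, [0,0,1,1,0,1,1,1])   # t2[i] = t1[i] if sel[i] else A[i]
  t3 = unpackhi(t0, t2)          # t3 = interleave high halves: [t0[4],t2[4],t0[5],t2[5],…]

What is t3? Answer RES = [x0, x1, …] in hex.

RES = [ 0x8c  0xef  0x84  0x8c  0xbc  0x84  0xd9  0xbc ]

→ t0 |a8|ef|7f|38|8c|84|bc|d9|
→ t1 |d9|a8|ef|7f|38|8c|84|bc|
→ t2 |fe|99|ef|7f|ef|8c|84|bc|
→ t3 |8c|ef|84|8c|bc|84|d9|bc|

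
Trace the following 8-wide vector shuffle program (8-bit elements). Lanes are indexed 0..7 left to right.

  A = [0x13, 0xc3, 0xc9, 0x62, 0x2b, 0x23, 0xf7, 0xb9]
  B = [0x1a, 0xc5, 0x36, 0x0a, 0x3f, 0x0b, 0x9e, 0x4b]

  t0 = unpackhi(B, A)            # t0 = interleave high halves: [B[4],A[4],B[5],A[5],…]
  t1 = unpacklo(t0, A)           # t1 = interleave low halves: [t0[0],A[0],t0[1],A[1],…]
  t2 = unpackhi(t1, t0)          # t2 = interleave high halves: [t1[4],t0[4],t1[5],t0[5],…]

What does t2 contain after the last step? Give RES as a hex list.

  t0: 3f 2b 0b 23 9e f7 4b b9
  t1: 3f 13 2b c3 0b c9 23 62
  t2: 0b 9e c9 f7 23 4b 62 b9

RES = [ 0x0b  0x9e  0xc9  0xf7  0x23  0x4b  0x62  0xb9 ]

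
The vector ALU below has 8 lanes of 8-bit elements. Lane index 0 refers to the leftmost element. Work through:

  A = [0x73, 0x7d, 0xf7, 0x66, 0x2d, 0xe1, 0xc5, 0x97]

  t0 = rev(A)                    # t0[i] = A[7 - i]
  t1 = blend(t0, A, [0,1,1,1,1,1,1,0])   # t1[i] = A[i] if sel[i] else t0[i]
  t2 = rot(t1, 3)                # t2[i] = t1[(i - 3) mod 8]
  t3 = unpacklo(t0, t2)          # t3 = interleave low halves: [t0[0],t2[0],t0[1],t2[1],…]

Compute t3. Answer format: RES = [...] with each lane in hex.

  t0: 97 c5 e1 2d 66 f7 7d 73
  t1: 97 7d f7 66 2d e1 c5 73
  t2: e1 c5 73 97 7d f7 66 2d
  t3: 97 e1 c5 c5 e1 73 2d 97

RES = [0x97, 0xe1, 0xc5, 0xc5, 0xe1, 0x73, 0x2d, 0x97]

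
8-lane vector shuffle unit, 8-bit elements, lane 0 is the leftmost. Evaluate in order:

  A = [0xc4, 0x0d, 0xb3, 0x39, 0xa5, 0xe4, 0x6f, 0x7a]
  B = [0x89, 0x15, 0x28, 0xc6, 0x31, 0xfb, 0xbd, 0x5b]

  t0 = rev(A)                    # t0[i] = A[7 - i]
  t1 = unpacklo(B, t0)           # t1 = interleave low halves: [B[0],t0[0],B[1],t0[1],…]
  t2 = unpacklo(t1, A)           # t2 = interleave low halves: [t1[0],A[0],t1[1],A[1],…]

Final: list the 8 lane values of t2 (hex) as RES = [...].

RES = [ 0x89  0xc4  0x7a  0x0d  0x15  0xb3  0x6f  0x39 ]

→ t0 |7a|6f|e4|a5|39|b3|0d|c4|
→ t1 |89|7a|15|6f|28|e4|c6|a5|
→ t2 |89|c4|7a|0d|15|b3|6f|39|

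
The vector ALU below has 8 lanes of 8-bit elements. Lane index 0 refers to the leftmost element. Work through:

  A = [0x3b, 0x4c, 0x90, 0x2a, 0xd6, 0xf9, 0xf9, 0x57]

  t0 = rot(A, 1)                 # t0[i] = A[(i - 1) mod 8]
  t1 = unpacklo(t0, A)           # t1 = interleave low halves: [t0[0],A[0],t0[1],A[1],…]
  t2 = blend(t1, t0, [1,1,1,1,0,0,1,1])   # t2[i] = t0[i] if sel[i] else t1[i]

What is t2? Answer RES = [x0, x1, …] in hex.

→ t0 |57|3b|4c|90|2a|d6|f9|f9|
→ t1 |57|3b|3b|4c|4c|90|90|2a|
→ t2 |57|3b|4c|90|4c|90|f9|f9|

RES = [0x57, 0x3b, 0x4c, 0x90, 0x4c, 0x90, 0xf9, 0xf9]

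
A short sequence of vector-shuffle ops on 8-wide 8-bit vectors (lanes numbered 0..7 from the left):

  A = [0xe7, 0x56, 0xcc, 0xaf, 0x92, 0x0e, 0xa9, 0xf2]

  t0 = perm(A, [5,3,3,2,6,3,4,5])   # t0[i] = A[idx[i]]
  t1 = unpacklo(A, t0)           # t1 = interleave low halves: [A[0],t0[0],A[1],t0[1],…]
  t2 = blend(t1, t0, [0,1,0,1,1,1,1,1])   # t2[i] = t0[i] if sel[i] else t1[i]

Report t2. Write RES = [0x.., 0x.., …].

RES = [0xe7, 0xaf, 0x56, 0xcc, 0xa9, 0xaf, 0x92, 0x0e]

  t0: 0e af af cc a9 af 92 0e
  t1: e7 0e 56 af cc af af cc
  t2: e7 af 56 cc a9 af 92 0e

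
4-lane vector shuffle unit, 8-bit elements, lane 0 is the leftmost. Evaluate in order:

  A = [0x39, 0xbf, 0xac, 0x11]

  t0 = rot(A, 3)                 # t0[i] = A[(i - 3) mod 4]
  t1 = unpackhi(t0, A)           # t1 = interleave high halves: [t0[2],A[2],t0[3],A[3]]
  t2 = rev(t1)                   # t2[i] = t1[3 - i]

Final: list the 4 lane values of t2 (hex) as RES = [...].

→ t0 |bf|ac|11|39|
→ t1 |11|ac|39|11|
→ t2 |11|39|ac|11|

RES = [ 0x11  0x39  0xac  0x11 ]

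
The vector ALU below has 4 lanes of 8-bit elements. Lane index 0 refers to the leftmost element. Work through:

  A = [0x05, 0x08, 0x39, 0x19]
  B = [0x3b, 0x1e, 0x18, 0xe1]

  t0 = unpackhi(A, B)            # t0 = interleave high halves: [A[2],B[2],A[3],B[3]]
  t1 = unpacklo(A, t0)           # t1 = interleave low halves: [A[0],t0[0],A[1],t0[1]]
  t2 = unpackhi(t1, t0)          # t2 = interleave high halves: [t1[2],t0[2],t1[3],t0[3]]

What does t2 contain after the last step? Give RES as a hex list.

  t0: 39 18 19 e1
  t1: 05 39 08 18
  t2: 08 19 18 e1

RES = [0x08, 0x19, 0x18, 0xe1]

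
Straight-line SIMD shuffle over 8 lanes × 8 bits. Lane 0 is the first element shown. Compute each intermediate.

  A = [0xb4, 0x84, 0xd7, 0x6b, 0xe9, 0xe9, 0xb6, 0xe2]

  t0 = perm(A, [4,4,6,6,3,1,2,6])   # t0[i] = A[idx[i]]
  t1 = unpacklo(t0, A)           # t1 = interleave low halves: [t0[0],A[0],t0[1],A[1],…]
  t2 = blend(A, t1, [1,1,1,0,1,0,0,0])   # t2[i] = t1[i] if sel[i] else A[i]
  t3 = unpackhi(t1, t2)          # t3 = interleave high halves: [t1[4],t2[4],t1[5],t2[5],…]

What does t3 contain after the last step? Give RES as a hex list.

RES = [ 0xb6  0xb6  0xd7  0xe9  0xb6  0xb6  0x6b  0xe2 ]

→ t0 |e9|e9|b6|b6|6b|84|d7|b6|
→ t1 |e9|b4|e9|84|b6|d7|b6|6b|
→ t2 |e9|b4|e9|6b|b6|e9|b6|e2|
→ t3 |b6|b6|d7|e9|b6|b6|6b|e2|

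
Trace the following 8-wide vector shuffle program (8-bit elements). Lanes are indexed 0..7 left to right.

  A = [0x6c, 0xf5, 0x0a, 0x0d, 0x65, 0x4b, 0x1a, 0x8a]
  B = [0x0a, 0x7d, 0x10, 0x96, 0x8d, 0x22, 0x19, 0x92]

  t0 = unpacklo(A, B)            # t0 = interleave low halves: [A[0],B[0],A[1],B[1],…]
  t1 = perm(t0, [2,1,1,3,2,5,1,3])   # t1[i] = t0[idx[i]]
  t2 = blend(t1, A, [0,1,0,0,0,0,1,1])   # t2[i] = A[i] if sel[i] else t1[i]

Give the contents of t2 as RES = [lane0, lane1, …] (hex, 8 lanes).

RES = [ 0xf5  0xf5  0x0a  0x7d  0xf5  0x10  0x1a  0x8a ]

→ t0 |6c|0a|f5|7d|0a|10|0d|96|
→ t1 |f5|0a|0a|7d|f5|10|0a|7d|
→ t2 |f5|f5|0a|7d|f5|10|1a|8a|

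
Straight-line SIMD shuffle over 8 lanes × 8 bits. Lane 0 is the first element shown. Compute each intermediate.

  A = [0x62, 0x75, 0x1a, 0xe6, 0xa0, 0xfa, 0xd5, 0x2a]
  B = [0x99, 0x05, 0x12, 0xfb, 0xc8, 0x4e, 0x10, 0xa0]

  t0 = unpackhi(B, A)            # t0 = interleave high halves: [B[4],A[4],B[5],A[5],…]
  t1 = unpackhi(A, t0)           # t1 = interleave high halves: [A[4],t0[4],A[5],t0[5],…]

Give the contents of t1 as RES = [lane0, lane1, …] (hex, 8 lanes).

RES = [0xa0, 0x10, 0xfa, 0xd5, 0xd5, 0xa0, 0x2a, 0x2a]

→ t0 |c8|a0|4e|fa|10|d5|a0|2a|
→ t1 |a0|10|fa|d5|d5|a0|2a|2a|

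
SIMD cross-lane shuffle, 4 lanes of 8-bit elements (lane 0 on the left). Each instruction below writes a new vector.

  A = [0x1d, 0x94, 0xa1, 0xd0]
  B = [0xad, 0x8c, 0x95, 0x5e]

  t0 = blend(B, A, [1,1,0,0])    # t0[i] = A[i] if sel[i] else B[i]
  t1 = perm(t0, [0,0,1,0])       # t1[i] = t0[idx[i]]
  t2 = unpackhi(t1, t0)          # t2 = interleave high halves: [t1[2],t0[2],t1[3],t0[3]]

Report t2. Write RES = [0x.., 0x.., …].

RES = [0x94, 0x95, 0x1d, 0x5e]

→ t0 |1d|94|95|5e|
→ t1 |1d|1d|94|1d|
→ t2 |94|95|1d|5e|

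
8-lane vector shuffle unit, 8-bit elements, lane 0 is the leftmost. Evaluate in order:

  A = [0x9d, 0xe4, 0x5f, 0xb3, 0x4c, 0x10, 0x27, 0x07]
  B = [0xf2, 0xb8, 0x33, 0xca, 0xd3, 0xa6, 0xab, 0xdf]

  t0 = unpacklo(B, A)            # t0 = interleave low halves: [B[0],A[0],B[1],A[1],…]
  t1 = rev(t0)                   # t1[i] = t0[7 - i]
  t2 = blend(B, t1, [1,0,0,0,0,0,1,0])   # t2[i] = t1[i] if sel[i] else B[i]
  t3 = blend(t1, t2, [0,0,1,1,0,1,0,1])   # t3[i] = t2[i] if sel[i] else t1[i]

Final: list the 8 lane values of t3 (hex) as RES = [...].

RES = [0xb3, 0xca, 0x33, 0xca, 0xe4, 0xa6, 0x9d, 0xdf]

t0 = [0xf2, 0x9d, 0xb8, 0xe4, 0x33, 0x5f, 0xca, 0xb3]
t1 = [0xb3, 0xca, 0x5f, 0x33, 0xe4, 0xb8, 0x9d, 0xf2]
t2 = [0xb3, 0xb8, 0x33, 0xca, 0xd3, 0xa6, 0x9d, 0xdf]
t3 = [0xb3, 0xca, 0x33, 0xca, 0xe4, 0xa6, 0x9d, 0xdf]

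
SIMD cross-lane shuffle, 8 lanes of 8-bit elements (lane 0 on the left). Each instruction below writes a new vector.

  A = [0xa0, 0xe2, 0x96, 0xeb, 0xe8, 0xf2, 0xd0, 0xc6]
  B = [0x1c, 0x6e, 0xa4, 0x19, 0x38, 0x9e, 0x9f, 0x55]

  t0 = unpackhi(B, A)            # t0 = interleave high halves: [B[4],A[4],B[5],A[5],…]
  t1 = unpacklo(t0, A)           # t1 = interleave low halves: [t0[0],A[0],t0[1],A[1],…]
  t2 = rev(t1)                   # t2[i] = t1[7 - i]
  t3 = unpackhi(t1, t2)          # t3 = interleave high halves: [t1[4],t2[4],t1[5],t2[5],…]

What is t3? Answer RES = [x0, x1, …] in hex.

RES = [0x9e, 0xe2, 0x96, 0xe8, 0xf2, 0xa0, 0xeb, 0x38]

  t0: 38 e8 9e f2 9f d0 55 c6
  t1: 38 a0 e8 e2 9e 96 f2 eb
  t2: eb f2 96 9e e2 e8 a0 38
  t3: 9e e2 96 e8 f2 a0 eb 38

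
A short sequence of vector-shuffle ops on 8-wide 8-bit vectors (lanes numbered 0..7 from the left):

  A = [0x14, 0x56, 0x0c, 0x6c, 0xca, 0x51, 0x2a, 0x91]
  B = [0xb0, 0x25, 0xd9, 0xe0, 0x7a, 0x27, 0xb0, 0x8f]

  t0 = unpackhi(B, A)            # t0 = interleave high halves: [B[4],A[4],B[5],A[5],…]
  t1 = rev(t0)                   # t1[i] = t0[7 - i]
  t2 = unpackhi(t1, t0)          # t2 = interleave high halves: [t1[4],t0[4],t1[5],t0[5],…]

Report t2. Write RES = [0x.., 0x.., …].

RES = [0x51, 0xb0, 0x27, 0x2a, 0xca, 0x8f, 0x7a, 0x91]

→ t0 |7a|ca|27|51|b0|2a|8f|91|
→ t1 |91|8f|2a|b0|51|27|ca|7a|
→ t2 |51|b0|27|2a|ca|8f|7a|91|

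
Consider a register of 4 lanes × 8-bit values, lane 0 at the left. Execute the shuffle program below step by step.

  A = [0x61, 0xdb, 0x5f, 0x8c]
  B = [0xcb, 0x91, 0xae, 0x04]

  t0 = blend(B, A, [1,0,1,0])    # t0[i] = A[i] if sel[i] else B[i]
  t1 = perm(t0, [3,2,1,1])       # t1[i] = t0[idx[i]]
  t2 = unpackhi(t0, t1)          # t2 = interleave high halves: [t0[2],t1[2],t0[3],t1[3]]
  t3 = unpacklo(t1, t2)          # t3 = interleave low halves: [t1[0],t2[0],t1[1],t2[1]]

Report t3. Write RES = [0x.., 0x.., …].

t0 = [0x61, 0x91, 0x5f, 0x04]
t1 = [0x04, 0x5f, 0x91, 0x91]
t2 = [0x5f, 0x91, 0x04, 0x91]
t3 = [0x04, 0x5f, 0x5f, 0x91]

RES = [0x04, 0x5f, 0x5f, 0x91]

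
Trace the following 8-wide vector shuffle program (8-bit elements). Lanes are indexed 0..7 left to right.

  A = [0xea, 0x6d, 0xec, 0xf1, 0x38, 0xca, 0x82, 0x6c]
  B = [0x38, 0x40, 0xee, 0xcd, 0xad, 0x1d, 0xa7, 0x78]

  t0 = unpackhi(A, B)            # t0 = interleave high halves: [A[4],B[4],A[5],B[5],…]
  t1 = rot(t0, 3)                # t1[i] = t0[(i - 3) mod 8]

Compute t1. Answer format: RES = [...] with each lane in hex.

RES = [0xa7, 0x6c, 0x78, 0x38, 0xad, 0xca, 0x1d, 0x82]

t0 = [0x38, 0xad, 0xca, 0x1d, 0x82, 0xa7, 0x6c, 0x78]
t1 = [0xa7, 0x6c, 0x78, 0x38, 0xad, 0xca, 0x1d, 0x82]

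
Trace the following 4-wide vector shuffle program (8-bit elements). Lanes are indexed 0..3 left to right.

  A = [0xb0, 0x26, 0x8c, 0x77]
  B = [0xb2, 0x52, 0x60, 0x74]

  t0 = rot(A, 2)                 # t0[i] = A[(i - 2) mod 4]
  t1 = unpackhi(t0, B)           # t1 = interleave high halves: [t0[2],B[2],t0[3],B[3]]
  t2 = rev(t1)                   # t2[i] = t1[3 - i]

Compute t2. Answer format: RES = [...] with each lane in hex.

t0 = [0x8c, 0x77, 0xb0, 0x26]
t1 = [0xb0, 0x60, 0x26, 0x74]
t2 = [0x74, 0x26, 0x60, 0xb0]

RES = [0x74, 0x26, 0x60, 0xb0]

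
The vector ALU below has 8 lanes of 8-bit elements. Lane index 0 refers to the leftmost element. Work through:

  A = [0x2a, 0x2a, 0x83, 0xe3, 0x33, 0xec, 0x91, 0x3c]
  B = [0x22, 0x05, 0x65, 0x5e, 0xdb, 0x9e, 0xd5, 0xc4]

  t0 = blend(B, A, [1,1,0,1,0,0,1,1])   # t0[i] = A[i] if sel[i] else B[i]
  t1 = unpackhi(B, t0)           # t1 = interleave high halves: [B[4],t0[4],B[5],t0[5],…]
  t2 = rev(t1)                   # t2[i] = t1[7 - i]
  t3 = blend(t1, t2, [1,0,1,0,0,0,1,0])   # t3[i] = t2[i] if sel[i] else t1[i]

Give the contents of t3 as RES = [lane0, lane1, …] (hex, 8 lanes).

RES = [ 0x3c  0xdb  0x91  0x9e  0xd5  0x91  0xdb  0x3c ]

t0 = [0x2a, 0x2a, 0x65, 0xe3, 0xdb, 0x9e, 0x91, 0x3c]
t1 = [0xdb, 0xdb, 0x9e, 0x9e, 0xd5, 0x91, 0xc4, 0x3c]
t2 = [0x3c, 0xc4, 0x91, 0xd5, 0x9e, 0x9e, 0xdb, 0xdb]
t3 = [0x3c, 0xdb, 0x91, 0x9e, 0xd5, 0x91, 0xdb, 0x3c]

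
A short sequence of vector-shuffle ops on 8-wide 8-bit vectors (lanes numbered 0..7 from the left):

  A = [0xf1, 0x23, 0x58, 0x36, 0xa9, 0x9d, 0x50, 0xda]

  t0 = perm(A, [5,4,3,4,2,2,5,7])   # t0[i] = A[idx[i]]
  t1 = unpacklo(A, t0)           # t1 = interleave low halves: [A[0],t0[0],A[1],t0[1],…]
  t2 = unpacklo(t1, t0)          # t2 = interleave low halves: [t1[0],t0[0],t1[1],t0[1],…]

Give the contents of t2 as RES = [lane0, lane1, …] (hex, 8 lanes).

→ t0 |9d|a9|36|a9|58|58|9d|da|
→ t1 |f1|9d|23|a9|58|36|36|a9|
→ t2 |f1|9d|9d|a9|23|36|a9|a9|

RES = [0xf1, 0x9d, 0x9d, 0xa9, 0x23, 0x36, 0xa9, 0xa9]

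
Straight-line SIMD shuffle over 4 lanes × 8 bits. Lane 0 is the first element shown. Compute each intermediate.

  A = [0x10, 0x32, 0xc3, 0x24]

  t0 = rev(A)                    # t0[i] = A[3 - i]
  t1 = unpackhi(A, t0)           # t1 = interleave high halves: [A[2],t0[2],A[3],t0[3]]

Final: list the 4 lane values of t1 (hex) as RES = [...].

t0 = [0x24, 0xc3, 0x32, 0x10]
t1 = [0xc3, 0x32, 0x24, 0x10]

RES = [ 0xc3  0x32  0x24  0x10 ]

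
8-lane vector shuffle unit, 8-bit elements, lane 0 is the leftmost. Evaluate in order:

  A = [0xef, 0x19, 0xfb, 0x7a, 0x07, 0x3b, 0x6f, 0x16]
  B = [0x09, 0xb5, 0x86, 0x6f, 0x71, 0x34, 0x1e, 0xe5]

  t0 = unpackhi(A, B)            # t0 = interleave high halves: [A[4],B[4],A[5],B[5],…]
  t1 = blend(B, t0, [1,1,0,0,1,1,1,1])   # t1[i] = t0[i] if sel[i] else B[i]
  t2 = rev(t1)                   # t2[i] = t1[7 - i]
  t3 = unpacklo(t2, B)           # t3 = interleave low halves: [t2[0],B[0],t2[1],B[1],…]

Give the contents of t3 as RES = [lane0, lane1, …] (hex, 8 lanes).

  t0: 07 71 3b 34 6f 1e 16 e5
  t1: 07 71 86 6f 6f 1e 16 e5
  t2: e5 16 1e 6f 6f 86 71 07
  t3: e5 09 16 b5 1e 86 6f 6f

RES = [ 0xe5  0x09  0x16  0xb5  0x1e  0x86  0x6f  0x6f ]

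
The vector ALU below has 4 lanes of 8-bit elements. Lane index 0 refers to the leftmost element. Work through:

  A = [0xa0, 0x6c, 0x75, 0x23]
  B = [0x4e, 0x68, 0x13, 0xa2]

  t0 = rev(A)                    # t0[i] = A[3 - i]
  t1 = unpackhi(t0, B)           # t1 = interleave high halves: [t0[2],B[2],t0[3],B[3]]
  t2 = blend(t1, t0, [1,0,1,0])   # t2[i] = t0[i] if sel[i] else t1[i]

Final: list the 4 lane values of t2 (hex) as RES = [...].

t0 = [0x23, 0x75, 0x6c, 0xa0]
t1 = [0x6c, 0x13, 0xa0, 0xa2]
t2 = [0x23, 0x13, 0x6c, 0xa2]

RES = [ 0x23  0x13  0x6c  0xa2 ]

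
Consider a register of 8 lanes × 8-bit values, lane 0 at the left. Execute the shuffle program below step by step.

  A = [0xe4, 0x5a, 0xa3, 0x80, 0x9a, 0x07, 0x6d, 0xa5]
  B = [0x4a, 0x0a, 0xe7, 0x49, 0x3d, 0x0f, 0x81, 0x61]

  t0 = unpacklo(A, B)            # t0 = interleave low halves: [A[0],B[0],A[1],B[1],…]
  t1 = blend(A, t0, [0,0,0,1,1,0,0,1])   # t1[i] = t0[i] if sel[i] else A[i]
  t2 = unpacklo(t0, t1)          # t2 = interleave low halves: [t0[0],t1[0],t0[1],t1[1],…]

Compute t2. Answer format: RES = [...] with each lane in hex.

→ t0 |e4|4a|5a|0a|a3|e7|80|49|
→ t1 |e4|5a|a3|0a|a3|07|6d|49|
→ t2 |e4|e4|4a|5a|5a|a3|0a|0a|

RES = [0xe4, 0xe4, 0x4a, 0x5a, 0x5a, 0xa3, 0x0a, 0x0a]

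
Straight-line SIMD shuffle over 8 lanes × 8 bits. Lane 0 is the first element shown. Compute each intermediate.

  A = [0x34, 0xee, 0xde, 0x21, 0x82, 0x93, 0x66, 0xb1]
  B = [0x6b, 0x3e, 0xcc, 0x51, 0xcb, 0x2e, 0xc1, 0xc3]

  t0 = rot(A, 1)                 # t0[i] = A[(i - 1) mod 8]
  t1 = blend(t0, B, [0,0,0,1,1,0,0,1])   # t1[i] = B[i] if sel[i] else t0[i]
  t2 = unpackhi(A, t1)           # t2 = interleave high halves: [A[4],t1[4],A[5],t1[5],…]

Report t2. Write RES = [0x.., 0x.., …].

  t0: b1 34 ee de 21 82 93 66
  t1: b1 34 ee 51 cb 82 93 c3
  t2: 82 cb 93 82 66 93 b1 c3

RES = [ 0x82  0xcb  0x93  0x82  0x66  0x93  0xb1  0xc3 ]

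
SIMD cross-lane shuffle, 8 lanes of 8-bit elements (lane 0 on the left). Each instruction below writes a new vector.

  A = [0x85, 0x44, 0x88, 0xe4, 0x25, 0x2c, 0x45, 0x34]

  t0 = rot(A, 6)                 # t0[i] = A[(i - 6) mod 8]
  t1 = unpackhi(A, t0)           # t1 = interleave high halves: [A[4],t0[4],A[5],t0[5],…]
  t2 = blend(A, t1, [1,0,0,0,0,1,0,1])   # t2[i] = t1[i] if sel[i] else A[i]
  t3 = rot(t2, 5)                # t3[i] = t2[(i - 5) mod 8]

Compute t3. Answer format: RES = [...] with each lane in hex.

RES = [ 0xe4  0x25  0x85  0x45  0x44  0x25  0x44  0x88 ]

  t0: 88 e4 25 2c 45 34 85 44
  t1: 25 45 2c 34 45 85 34 44
  t2: 25 44 88 e4 25 85 45 44
  t3: e4 25 85 45 44 25 44 88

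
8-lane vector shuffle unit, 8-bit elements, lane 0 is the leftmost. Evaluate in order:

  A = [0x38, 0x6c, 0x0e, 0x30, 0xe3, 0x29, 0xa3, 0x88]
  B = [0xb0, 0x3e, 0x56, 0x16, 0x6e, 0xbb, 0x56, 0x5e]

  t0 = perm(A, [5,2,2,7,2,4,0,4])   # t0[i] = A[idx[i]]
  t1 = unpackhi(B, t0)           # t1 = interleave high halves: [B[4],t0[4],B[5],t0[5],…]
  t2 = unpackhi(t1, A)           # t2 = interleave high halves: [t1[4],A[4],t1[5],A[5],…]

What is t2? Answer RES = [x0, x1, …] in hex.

RES = [0x56, 0xe3, 0x38, 0x29, 0x5e, 0xa3, 0xe3, 0x88]

t0 = [0x29, 0x0e, 0x0e, 0x88, 0x0e, 0xe3, 0x38, 0xe3]
t1 = [0x6e, 0x0e, 0xbb, 0xe3, 0x56, 0x38, 0x5e, 0xe3]
t2 = [0x56, 0xe3, 0x38, 0x29, 0x5e, 0xa3, 0xe3, 0x88]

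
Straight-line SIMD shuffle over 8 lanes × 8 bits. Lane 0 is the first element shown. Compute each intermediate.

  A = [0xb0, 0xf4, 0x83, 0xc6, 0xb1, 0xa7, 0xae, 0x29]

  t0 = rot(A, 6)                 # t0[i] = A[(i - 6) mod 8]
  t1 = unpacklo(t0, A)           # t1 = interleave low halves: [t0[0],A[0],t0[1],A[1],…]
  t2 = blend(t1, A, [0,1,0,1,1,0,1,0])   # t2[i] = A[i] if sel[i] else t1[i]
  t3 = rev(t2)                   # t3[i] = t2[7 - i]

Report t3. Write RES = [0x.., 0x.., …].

  t0: 83 c6 b1 a7 ae 29 b0 f4
  t1: 83 b0 c6 f4 b1 83 a7 c6
  t2: 83 f4 c6 c6 b1 83 ae c6
  t3: c6 ae 83 b1 c6 c6 f4 83

RES = [ 0xc6  0xae  0x83  0xb1  0xc6  0xc6  0xf4  0x83 ]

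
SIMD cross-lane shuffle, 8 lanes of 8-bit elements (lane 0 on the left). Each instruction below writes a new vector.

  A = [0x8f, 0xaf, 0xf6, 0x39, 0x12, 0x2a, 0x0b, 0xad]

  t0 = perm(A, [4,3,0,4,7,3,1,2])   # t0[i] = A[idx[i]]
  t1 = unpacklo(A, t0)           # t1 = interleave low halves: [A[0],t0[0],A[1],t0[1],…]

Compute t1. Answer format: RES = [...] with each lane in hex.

t0 = [0x12, 0x39, 0x8f, 0x12, 0xad, 0x39, 0xaf, 0xf6]
t1 = [0x8f, 0x12, 0xaf, 0x39, 0xf6, 0x8f, 0x39, 0x12]

RES = [0x8f, 0x12, 0xaf, 0x39, 0xf6, 0x8f, 0x39, 0x12]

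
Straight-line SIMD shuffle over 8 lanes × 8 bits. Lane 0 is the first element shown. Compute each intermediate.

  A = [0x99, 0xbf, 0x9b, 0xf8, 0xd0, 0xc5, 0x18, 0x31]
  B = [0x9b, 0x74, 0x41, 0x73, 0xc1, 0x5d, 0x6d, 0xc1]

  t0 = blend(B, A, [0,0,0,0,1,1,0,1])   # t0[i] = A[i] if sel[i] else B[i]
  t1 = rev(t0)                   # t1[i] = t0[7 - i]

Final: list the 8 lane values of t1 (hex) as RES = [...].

  t0: 9b 74 41 73 d0 c5 6d 31
  t1: 31 6d c5 d0 73 41 74 9b

RES = [ 0x31  0x6d  0xc5  0xd0  0x73  0x41  0x74  0x9b ]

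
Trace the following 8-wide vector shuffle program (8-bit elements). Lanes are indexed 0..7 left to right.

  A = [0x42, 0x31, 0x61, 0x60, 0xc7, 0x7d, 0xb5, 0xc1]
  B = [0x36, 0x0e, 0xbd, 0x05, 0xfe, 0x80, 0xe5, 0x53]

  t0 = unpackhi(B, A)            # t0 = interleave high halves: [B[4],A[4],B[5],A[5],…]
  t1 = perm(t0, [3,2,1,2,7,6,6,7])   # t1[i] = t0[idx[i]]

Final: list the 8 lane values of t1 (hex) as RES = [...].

RES = [0x7d, 0x80, 0xc7, 0x80, 0xc1, 0x53, 0x53, 0xc1]

  t0: fe c7 80 7d e5 b5 53 c1
  t1: 7d 80 c7 80 c1 53 53 c1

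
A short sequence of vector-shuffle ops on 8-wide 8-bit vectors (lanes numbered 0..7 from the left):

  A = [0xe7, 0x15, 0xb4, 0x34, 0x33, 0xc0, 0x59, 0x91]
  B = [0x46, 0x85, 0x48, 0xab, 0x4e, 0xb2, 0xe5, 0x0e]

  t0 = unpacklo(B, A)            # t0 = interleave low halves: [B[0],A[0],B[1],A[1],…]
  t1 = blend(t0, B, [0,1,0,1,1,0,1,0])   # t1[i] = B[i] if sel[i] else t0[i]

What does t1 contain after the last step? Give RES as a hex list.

RES = [ 0x46  0x85  0x85  0xab  0x4e  0xb4  0xe5  0x34 ]

→ t0 |46|e7|85|15|48|b4|ab|34|
→ t1 |46|85|85|ab|4e|b4|e5|34|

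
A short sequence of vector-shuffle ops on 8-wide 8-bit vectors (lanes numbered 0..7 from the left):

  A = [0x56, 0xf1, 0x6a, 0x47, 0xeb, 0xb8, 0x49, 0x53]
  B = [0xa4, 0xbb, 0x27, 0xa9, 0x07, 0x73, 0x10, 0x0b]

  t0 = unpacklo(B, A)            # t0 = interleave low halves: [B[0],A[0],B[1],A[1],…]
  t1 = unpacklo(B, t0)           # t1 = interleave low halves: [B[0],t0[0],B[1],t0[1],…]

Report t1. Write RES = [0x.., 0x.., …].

RES = [ 0xa4  0xa4  0xbb  0x56  0x27  0xbb  0xa9  0xf1 ]

→ t0 |a4|56|bb|f1|27|6a|a9|47|
→ t1 |a4|a4|bb|56|27|bb|a9|f1|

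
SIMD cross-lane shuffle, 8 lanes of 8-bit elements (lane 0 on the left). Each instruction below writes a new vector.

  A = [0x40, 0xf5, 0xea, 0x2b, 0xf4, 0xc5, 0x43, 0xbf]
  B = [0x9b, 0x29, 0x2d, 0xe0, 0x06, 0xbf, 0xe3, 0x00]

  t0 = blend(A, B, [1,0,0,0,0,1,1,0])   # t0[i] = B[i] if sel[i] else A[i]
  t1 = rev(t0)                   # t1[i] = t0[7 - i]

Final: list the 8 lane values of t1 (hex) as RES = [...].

RES = [0xbf, 0xe3, 0xbf, 0xf4, 0x2b, 0xea, 0xf5, 0x9b]

t0 = [0x9b, 0xf5, 0xea, 0x2b, 0xf4, 0xbf, 0xe3, 0xbf]
t1 = [0xbf, 0xe3, 0xbf, 0xf4, 0x2b, 0xea, 0xf5, 0x9b]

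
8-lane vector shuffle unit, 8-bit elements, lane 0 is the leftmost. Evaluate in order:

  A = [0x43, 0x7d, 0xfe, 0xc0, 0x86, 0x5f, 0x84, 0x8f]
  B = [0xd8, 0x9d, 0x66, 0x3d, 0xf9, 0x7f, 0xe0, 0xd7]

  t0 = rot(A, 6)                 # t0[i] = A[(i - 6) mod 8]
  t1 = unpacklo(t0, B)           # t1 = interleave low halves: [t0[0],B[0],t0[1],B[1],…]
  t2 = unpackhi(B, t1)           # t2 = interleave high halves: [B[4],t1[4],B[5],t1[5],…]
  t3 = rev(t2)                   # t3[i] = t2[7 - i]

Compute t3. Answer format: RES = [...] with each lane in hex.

RES = [ 0x3d  0xd7  0x5f  0xe0  0x66  0x7f  0x86  0xf9 ]

  t0: fe c0 86 5f 84 8f 43 7d
  t1: fe d8 c0 9d 86 66 5f 3d
  t2: f9 86 7f 66 e0 5f d7 3d
  t3: 3d d7 5f e0 66 7f 86 f9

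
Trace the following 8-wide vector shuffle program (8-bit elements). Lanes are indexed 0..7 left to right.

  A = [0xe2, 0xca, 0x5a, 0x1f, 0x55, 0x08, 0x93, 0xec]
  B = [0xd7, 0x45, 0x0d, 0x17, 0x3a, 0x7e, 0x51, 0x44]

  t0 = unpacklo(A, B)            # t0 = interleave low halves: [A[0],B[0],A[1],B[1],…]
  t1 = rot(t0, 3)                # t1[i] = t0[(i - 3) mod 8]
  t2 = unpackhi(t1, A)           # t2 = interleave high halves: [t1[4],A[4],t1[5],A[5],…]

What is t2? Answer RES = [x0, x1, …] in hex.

  t0: e2 d7 ca 45 5a 0d 1f 17
  t1: 0d 1f 17 e2 d7 ca 45 5a
  t2: d7 55 ca 08 45 93 5a ec

RES = [0xd7, 0x55, 0xca, 0x08, 0x45, 0x93, 0x5a, 0xec]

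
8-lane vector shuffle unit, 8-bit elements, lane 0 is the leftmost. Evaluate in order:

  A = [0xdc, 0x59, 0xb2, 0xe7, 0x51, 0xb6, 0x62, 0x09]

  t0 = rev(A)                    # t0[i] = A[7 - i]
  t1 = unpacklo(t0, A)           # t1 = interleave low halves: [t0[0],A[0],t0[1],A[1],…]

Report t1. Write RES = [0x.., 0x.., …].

→ t0 |09|62|b6|51|e7|b2|59|dc|
→ t1 |09|dc|62|59|b6|b2|51|e7|

RES = [0x09, 0xdc, 0x62, 0x59, 0xb6, 0xb2, 0x51, 0xe7]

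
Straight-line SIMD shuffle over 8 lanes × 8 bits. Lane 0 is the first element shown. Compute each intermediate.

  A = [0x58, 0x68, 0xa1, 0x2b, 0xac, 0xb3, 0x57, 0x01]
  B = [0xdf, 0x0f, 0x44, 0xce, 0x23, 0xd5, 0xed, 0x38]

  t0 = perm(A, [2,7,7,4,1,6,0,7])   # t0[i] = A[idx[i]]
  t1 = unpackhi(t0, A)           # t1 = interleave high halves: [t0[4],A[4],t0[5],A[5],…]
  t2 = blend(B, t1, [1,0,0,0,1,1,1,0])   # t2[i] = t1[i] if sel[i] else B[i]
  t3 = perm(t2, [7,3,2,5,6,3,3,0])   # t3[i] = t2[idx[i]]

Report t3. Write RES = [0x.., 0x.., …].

RES = [ 0x38  0xce  0x44  0x57  0x01  0xce  0xce  0x68 ]

→ t0 |a1|01|01|ac|68|57|58|01|
→ t1 |68|ac|57|b3|58|57|01|01|
→ t2 |68|0f|44|ce|58|57|01|38|
→ t3 |38|ce|44|57|01|ce|ce|68|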